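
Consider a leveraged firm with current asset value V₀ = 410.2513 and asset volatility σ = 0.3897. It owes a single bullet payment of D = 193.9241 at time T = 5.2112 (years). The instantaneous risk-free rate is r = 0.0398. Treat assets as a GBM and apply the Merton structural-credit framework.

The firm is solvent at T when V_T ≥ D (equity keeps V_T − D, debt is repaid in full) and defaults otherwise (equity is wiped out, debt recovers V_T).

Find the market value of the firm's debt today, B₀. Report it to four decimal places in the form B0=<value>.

d₁ = [ln(V₀/D) + (r + σ²/2)T] / (σ√T)
   = [ln(410.2513/193.9241) + (0.0398 + 0.5·0.3897²)·5.2112] / (0.3897·√5.2112)
   = [0.749303 + 0.603108] / 0.889609 = 1.520231
d₂ = d₁ − σ√T = 1.520231 − 0.889609 = 0.630621
N(d₁) = 0.935773,  N(d₂) = 0.735856,  e^(−rT) = 0.812690
E₀ = V₀·N(d₁) − D·e^(−rT)·N(d₂)
   = 410.2513·0.935773 − 193.9241·0.812690·0.735856 = 267.931287
B₀ = V₀ − E₀ = 410.2513 − 267.931287 = 142.320013

B0=142.3200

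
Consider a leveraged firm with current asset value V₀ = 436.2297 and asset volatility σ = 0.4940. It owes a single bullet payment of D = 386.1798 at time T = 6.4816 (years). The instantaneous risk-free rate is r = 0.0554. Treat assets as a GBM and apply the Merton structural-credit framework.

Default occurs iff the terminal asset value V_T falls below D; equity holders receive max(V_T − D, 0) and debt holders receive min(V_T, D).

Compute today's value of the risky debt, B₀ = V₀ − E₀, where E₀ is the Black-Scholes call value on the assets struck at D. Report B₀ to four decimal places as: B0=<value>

B0=176.6218

d₁ = [ln(V₀/D) + (r + σ²/2)T] / (σ√T)
   = [ln(436.2297/386.1798) + (0.0554 + 0.5·0.4940²)·6.4816] / (0.4940·√6.4816)
   = [0.121866 + 1.149953] / 1.257674 = 1.011247
d₂ = d₁ − σ√T = 1.011247 − 1.257674 = -0.246427
N(d₁) = 0.844051,  N(d₂) = 0.402676,  e^(−rT) = 0.698318
E₀ = V₀·N(d₁) − D·e^(−rT)·N(d₂)
   = 436.2297·0.844051 − 386.1798·0.698318·0.402676 = 259.607917
B₀ = V₀ − E₀ = 436.2297 − 259.607917 = 176.621783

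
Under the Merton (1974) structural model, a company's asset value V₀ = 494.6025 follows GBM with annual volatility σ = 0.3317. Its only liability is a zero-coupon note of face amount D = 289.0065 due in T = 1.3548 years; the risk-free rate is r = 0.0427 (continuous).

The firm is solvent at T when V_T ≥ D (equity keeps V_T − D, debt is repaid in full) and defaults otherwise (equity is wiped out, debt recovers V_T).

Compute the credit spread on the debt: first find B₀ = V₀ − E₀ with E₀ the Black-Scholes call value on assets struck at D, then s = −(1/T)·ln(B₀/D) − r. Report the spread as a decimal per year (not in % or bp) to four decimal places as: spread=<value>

d₁ = [ln(V₀/D) + (r + σ²/2)T] / (σ√T)
   = [ln(494.6025/289.0065) + (0.0427 + 0.5·0.3317²)·1.3548] / (0.3317·√1.3548)
   = [0.537305 + 0.132381] / 0.386085 = 1.734555
d₂ = d₁ − σ√T = 1.734555 − 0.386085 = 1.348470
N(d₁) = 0.958590,  N(d₂) = 0.911246,  e^(−rT) = 0.943792
E₀ = V₀·N(d₁) − D·e^(−rT)·N(d₂)
   = 494.6025·0.958590 − 289.0065·0.943792·0.911246 = 225.567819
B₀ = V₀ − E₀ = 494.6025 − 225.567819 = 269.034681
spread = −(1/T)·ln(B₀/D) − r = −(1/1.3548)·ln(269.034681/289.0065) − 0.0427 = 0.01015568

spread=0.0102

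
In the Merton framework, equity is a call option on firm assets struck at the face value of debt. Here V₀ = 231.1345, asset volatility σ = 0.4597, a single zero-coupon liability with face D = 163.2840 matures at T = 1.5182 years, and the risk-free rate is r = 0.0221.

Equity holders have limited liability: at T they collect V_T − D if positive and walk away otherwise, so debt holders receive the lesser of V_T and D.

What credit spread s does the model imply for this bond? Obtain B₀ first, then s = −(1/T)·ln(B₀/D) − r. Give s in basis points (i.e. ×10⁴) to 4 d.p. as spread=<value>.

d₁ = [ln(V₀/D) + (r + σ²/2)T] / (σ√T)
   = [ln(231.1345/163.2840) + (0.0221 + 0.5·0.4597²)·1.5182] / (0.4597·√1.5182)
   = [0.347509 + 0.193968] / 0.566421 = 0.955963
d₂ = d₁ − σ√T = 0.955963 − 0.566421 = 0.389543
N(d₁) = 0.830455,  N(d₂) = 0.651563,  e^(−rT) = 0.967004
E₀ = V₀·N(d₁) − D·e^(−rT)·N(d₂)
   = 231.1345·0.830455 − 163.2840·0.967004·0.651563 = 89.067347
B₀ = V₀ − E₀ = 231.1345 − 89.067347 = 142.067153
spread = −(1/T)·ln(B₀/D) − r = −(1/1.5182)·ln(142.067153/163.2840) − 0.0221 = 0.06958170
in basis points: 0.06958170 × 10⁴ = 695.8170 bp

spread=695.8170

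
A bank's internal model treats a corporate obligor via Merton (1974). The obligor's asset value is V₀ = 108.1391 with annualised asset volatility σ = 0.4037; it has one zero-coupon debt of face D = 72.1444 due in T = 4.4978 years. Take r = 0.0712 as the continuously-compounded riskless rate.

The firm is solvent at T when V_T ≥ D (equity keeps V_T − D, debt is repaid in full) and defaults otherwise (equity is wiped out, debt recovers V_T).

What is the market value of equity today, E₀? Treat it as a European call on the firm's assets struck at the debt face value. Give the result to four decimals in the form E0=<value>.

E0=62.5109

d₁ = [ln(V₀/D) + (r + σ²/2)T] / (σ√T)
   = [ln(108.1391/72.1444) + (0.0712 + 0.5·0.4037²)·4.4978] / (0.4037·√4.4978)
   = [0.404749 + 0.686755] / 0.856168 = 1.274871
d₂ = d₁ − σ√T = 1.274871 − 0.856168 = 0.418704
N(d₁) = 0.898823,  N(d₂) = 0.662284,  e^(−rT) = 0.725972
E₀ = V₀·N(d₁) − D·e^(−rT)·N(d₂)
   = 108.1391·0.898823 − 72.1444·0.725972·0.662284 = 62.510868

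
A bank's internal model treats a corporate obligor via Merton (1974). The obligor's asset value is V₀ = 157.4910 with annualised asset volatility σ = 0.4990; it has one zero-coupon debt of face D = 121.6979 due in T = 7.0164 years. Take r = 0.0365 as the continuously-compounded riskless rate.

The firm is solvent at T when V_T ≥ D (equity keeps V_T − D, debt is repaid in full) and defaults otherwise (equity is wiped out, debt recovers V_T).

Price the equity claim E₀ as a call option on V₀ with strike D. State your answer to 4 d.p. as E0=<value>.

E0=97.3502

d₁ = [ln(V₀/D) + (r + σ²/2)T] / (σ√T)
   = [ln(157.4910/121.6979) + (0.0365 + 0.5·0.4990²)·7.0164] / (0.4990·√7.0164)
   = [0.257827 + 1.129644] / 1.321776 = 1.049702
d₂ = d₁ − σ√T = 1.049702 − 1.321776 = -0.272074
N(d₁) = 0.853072,  N(d₂) = 0.392783,  e^(−rT) = 0.774066
E₀ = V₀·N(d₁) − D·e^(−rT)·N(d₂)
   = 157.4910·0.853072 − 121.6979·0.774066·0.392783 = 97.350247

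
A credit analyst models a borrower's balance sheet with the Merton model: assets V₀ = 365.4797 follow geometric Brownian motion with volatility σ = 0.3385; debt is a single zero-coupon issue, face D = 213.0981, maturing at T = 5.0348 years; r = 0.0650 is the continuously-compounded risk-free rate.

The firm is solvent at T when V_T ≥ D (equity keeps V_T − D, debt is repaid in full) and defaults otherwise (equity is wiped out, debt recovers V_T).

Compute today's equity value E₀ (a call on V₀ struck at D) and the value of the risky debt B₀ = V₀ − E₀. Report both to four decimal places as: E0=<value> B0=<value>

E0=222.7071 B0=142.7726

d₁ = [ln(V₀/D) + (r + σ²/2)T] / (σ√T)
   = [ln(365.4797/213.0981) + (0.0650 + 0.5·0.3385²)·5.0348] / (0.3385·√5.0348)
   = [0.539458 + 0.615711] / 0.759538 = 1.520883
d₂ = d₁ − σ√T = 1.520883 − 0.759538 = 0.761345
N(d₁) = 0.935855,  N(d₂) = 0.776774,  e^(−rT) = 0.720895
E₀ = V₀·N(d₁) − D·e^(−rT)·N(d₂)
   = 365.4797·0.935855 − 213.0981·0.720895·0.776774 = 222.707050
B₀ = V₀ − E₀ = 365.4797 − 222.707050 = 142.772650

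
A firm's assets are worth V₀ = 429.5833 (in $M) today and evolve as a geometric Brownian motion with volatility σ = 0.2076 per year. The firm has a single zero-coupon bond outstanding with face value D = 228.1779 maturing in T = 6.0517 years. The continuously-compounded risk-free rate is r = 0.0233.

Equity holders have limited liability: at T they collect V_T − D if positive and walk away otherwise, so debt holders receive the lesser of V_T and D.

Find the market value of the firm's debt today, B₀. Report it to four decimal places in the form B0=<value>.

B0=194.0476

d₁ = [ln(V₀/D) + (r + σ²/2)T] / (σ√T)
   = [ln(429.5833/228.1779) + (0.0233 + 0.5·0.2076²)·6.0517] / (0.2076·√6.0517)
   = [0.632690 + 0.271412] / 0.510700 = 1.770319
d₂ = d₁ − σ√T = 1.770319 − 0.510700 = 1.259618
N(d₁) = 0.961663,  N(d₂) = 0.896096,  e^(−rT) = 0.868485
E₀ = V₀·N(d₁) − D·e^(−rT)·N(d₂)
   = 429.5833·0.961663 − 228.1779·0.868485·0.896096 = 235.535669
B₀ = V₀ − E₀ = 429.5833 − 235.535669 = 194.047631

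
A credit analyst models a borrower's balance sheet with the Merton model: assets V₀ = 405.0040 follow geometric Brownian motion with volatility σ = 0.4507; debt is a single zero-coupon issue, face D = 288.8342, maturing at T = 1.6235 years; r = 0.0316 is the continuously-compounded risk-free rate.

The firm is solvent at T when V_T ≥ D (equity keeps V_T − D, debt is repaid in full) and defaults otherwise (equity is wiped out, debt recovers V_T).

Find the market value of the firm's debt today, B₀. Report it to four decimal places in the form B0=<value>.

d₁ = [ln(V₀/D) + (r + σ²/2)T] / (σ√T)
   = [ln(405.0040/288.8342) + (0.0316 + 0.5·0.4507²)·1.6235] / (0.4507·√1.6235)
   = [0.338044 + 0.216194] / 0.574267 = 0.965123
d₂ = d₁ − σ√T = 0.965123 − 0.574267 = 0.390856
N(d₁) = 0.832758,  N(d₂) = 0.652048,  e^(−rT) = 0.949991
E₀ = V₀·N(d₁) − D·e^(−rT)·N(d₂)
   = 405.0040·0.832758 − 288.8342·0.949991·0.652048 = 158.355007
B₀ = V₀ − E₀ = 405.0040 − 158.355007 = 246.648993

B0=246.6490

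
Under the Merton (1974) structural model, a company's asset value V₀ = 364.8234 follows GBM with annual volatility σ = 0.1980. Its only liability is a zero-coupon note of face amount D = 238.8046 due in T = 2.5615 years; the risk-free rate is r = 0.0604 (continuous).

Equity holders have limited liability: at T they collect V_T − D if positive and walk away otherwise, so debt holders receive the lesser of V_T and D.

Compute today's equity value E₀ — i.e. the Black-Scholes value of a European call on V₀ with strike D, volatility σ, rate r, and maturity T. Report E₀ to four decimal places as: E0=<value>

E0=161.3968

d₁ = [ln(V₀/D) + (r + σ²/2)T] / (σ√T)
   = [ln(364.8234/238.8046) + (0.0604 + 0.5·0.1980²)·2.5615] / (0.1980·√2.5615)
   = [0.423768 + 0.204925] / 0.316893 = 1.983929
d₂ = d₁ − σ√T = 1.983929 − 0.316893 = 1.667036
N(d₁) = 0.976368,  N(d₂) = 0.952246,  e^(−rT) = 0.856660
E₀ = V₀·N(d₁) − D·e^(−rT)·N(d₂)
   = 364.8234·0.976368 − 238.8046·0.856660·0.952246 = 161.396835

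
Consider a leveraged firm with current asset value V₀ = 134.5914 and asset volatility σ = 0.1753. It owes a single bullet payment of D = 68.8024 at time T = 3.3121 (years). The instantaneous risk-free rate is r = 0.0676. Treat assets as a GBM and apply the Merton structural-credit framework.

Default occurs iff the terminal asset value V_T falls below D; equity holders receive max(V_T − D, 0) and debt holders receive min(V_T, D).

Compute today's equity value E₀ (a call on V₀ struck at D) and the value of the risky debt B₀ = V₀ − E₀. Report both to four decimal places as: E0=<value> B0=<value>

d₁ = [ln(V₀/D) + (r + σ²/2)T] / (σ√T)
   = [ln(134.5914/68.8024) + (0.0676 + 0.5·0.1753²)·3.3121] / (0.1753·√3.3121)
   = [0.671005 + 0.274789] / 0.319032 = 2.964576
d₂ = d₁ − σ√T = 2.964576 − 0.319032 = 2.645545
N(d₁) = 0.998485,  N(d₂) = 0.995922,  e^(−rT) = 0.799397
E₀ = V₀·N(d₁) − D·e^(−rT)·N(d₂)
   = 134.5914·0.998485 − 68.8024·0.799397·0.995922 = 79.611305
B₀ = V₀ − E₀ = 134.5914 − 79.611305 = 54.980095

E0=79.6113 B0=54.9801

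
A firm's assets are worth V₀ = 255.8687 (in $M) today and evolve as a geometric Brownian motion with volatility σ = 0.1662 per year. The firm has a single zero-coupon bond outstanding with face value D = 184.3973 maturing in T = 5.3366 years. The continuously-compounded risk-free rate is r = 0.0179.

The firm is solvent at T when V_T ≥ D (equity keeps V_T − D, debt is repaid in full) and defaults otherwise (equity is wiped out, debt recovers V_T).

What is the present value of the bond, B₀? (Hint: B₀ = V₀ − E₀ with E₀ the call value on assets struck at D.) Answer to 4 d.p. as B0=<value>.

B0=162.2287

d₁ = [ln(V₀/D) + (r + σ²/2)T] / (σ√T)
   = [ln(255.8687/184.3973) + (0.0179 + 0.5·0.1662²)·5.3366] / (0.1662·√5.3366)
   = [0.327572 + 0.169230] / 0.383940 = 1.293957
d₂ = d₁ − σ√T = 1.293957 − 0.383940 = 0.910017
N(d₁) = 0.902160,  N(d₂) = 0.818593,  e^(−rT) = 0.908896
E₀ = V₀·N(d₁) − D·e^(−rT)·N(d₂)
   = 255.8687·0.902160 − 184.3973·0.908896·0.818593 = 93.639983
B₀ = V₀ − E₀ = 255.8687 − 93.639983 = 162.228717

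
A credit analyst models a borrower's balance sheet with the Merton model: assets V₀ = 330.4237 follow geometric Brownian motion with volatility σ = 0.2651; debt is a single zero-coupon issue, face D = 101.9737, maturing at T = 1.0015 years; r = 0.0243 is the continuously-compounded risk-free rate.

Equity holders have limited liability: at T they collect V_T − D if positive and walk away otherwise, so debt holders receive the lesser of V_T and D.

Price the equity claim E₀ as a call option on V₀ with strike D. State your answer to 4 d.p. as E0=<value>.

E0=230.9018

d₁ = [ln(V₀/D) + (r + σ²/2)T] / (σ√T)
   = [ln(330.4237/101.9737) + (0.0243 + 0.5·0.2651²)·1.0015] / (0.2651·√1.0015)
   = [1.175661 + 0.059528] / 0.265299 = 4.655842
d₂ = d₁ − σ√T = 4.655842 − 0.265299 = 4.390543
N(d₁) = 0.999998,  N(d₂) = 0.999994,  e^(−rT) = 0.975957
E₀ = V₀·N(d₁) − D·e^(−rT)·N(d₂)
   = 330.4237·0.999998 − 101.9737·0.975957·0.999994 = 230.901753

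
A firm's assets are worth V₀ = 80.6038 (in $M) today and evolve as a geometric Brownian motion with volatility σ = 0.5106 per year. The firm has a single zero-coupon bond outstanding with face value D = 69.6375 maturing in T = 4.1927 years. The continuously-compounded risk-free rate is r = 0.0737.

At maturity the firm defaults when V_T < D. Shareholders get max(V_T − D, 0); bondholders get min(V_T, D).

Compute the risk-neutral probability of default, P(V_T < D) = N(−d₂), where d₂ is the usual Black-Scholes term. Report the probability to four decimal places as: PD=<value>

d₁ = [ln(V₀/D) + (r + σ²/2)T] / (σ√T)
   = [ln(80.6038/69.6375) + (0.0737 + 0.5·0.5106²)·4.1927] / (0.5106·√4.1927)
   = [0.146243 + 0.855546] / 1.045509 = 0.958183
d₂ = d₁ − σ√T = 0.958183 − 1.045509 = -0.087326
risk-neutral PD = N(−d₂) = N(0.087326) = 0.534794

PD=0.5348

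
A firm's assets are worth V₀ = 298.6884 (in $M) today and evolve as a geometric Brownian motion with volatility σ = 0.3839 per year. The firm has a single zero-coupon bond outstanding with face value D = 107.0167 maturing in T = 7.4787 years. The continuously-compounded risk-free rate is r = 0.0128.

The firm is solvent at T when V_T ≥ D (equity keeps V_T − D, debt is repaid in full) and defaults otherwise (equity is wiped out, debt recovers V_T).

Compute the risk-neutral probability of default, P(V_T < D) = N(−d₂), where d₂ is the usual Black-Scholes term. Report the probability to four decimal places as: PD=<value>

d₁ = [ln(V₀/D) + (r + σ²/2)T] / (σ√T)
   = [ln(298.6884/107.0167) + (0.0128 + 0.5·0.3839²)·7.4787] / (0.3839·√7.4787)
   = [1.026416 + 0.646830] / 1.049859 = 1.593781
d₂ = d₁ − σ√T = 1.593781 − 1.049859 = 0.543921
risk-neutral PD = N(−d₂) = N(-0.543921) = 0.293248

PD=0.2932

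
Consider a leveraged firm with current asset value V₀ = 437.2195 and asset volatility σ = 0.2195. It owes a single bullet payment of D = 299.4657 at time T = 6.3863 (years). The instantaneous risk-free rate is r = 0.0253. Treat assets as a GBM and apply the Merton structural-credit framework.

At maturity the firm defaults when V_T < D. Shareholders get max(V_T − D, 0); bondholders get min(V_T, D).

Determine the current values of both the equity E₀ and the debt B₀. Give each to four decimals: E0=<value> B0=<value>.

E0=198.2645 B0=238.9550

d₁ = [ln(V₀/D) + (r + σ²/2)T] / (σ√T)
   = [ln(437.2195/299.4657) + (0.0253 + 0.5·0.2195²)·6.3863] / (0.2195·√6.3863)
   = [0.378435 + 0.315420] / 0.554701 = 1.250864
d₂ = d₁ − σ√T = 1.250864 − 0.554701 = 0.696162
N(d₁) = 0.894508,  N(d₂) = 0.756836,  e^(−rT) = 0.850804
E₀ = V₀·N(d₁) − D·e^(−rT)·N(d₂)
   = 437.2195·0.894508 − 299.4657·0.850804·0.756836 = 198.264481
B₀ = V₀ − E₀ = 437.2195 − 198.264481 = 238.955019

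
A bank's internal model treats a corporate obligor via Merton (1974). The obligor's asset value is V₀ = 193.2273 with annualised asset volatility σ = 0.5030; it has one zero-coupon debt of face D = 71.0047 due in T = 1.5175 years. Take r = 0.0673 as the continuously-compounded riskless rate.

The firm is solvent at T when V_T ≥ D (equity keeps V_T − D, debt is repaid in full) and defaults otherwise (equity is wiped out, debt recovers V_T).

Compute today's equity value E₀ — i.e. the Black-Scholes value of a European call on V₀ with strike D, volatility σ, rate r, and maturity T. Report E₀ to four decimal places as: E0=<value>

E0=130.1130

d₁ = [ln(V₀/D) + (r + σ²/2)T] / (σ√T)
   = [ln(193.2273/71.0047) + (0.0673 + 0.5·0.5030²)·1.5175] / (0.5030·√1.5175)
   = [1.001121 + 0.294098] / 0.619630 = 2.090312
d₂ = d₁ − σ√T = 2.090312 − 0.619630 = 1.470682
N(d₁) = 0.981705,  N(d₂) = 0.929311,  e^(−rT) = 0.902914
E₀ = V₀·N(d₁) − D·e^(−rT)·N(d₂)
   = 193.2273·0.981705 − 71.0047·0.902914·0.929311 = 130.113000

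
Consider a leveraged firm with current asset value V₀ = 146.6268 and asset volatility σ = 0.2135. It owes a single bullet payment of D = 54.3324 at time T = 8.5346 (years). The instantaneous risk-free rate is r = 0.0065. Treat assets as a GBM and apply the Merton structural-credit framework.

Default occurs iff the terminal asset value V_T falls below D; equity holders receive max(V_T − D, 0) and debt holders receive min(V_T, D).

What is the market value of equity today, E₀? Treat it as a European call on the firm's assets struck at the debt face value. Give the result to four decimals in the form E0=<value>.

d₁ = [ln(V₀/D) + (r + σ²/2)T] / (σ√T)
   = [ln(146.6268/54.3324) + (0.0065 + 0.5·0.2135²)·8.5346] / (0.2135·√8.5346)
   = [0.992770 + 0.249988] / 0.623720 = 1.992494
d₂ = d₁ − σ√T = 1.992494 − 0.623720 = 1.368774
N(d₁) = 0.976842,  N(d₂) = 0.914465,  e^(−rT) = 0.946036
E₀ = V₀·N(d₁) − D·e^(−rT)·N(d₂)
   = 146.6268·0.976842 − 54.3324·0.946036·0.914465 = 96.227287

E0=96.2273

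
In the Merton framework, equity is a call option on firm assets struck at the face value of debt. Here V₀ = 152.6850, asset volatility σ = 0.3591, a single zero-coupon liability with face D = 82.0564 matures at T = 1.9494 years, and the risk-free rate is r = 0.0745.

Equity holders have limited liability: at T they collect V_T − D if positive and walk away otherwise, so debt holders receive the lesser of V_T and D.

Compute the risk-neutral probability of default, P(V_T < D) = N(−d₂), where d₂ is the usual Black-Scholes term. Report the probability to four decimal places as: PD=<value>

PD=0.1007

d₁ = [ln(V₀/D) + (r + σ²/2)T] / (σ√T)
   = [ln(152.6850/82.0564) + (0.0745 + 0.5·0.3591²)·1.9494] / (0.3591·√1.9494)
   = [0.620970 + 0.270921] / 0.501379 = 1.778876
d₂ = d₁ − σ√T = 1.778876 − 0.501379 = 1.277498
risk-neutral PD = N(−d₂) = N(-1.277498) = 0.100713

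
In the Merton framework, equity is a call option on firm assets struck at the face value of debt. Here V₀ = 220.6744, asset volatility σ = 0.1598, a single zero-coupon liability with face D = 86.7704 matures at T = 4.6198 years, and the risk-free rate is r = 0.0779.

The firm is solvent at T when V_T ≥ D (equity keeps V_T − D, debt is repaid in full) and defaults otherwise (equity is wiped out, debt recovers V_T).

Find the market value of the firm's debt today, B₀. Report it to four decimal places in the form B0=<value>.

B0=60.5440

d₁ = [ln(V₀/D) + (r + σ²/2)T] / (σ√T)
   = [ln(220.6744/86.7704) + (0.0779 + 0.5·0.1598²)·4.6198] / (0.1598·√4.6198)
   = [0.933423 + 0.418868] / 0.343470 = 3.937148
d₂ = d₁ − σ√T = 3.937148 − 0.343470 = 3.593679
N(d₁) = 0.999959,  N(d₂) = 0.999837,  e^(−rT) = 0.697758
E₀ = V₀·N(d₁) − D·e^(−rT)·N(d₂)
   = 220.6744·0.999959 − 86.7704·0.697758·0.999837 = 160.130400
B₀ = V₀ − E₀ = 220.6744 − 160.130400 = 60.544000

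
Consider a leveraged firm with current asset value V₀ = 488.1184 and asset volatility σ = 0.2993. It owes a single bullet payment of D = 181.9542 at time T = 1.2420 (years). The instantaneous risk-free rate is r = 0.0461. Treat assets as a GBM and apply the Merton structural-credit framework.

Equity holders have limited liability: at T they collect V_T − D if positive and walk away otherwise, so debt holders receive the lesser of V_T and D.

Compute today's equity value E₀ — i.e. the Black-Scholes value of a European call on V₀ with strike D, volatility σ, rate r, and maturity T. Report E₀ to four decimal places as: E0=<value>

d₁ = [ln(V₀/D) + (r + σ²/2)T] / (σ√T)
   = [ln(488.1184/181.9542) + (0.0461 + 0.5·0.2993²)·1.2420] / (0.2993·√1.2420)
   = [0.986803 + 0.112886] / 0.333555 = 3.296873
d₂ = d₁ − σ√T = 3.296873 − 0.333555 = 2.963318
N(d₁) = 0.999511,  N(d₂) = 0.998478,  e^(−rT) = 0.944352
E₀ = V₀·N(d₁) − D·e^(−rT)·N(d₂)
   = 488.1184·0.999511 − 181.9542·0.944352·0.998478 = 316.312433

E0=316.3124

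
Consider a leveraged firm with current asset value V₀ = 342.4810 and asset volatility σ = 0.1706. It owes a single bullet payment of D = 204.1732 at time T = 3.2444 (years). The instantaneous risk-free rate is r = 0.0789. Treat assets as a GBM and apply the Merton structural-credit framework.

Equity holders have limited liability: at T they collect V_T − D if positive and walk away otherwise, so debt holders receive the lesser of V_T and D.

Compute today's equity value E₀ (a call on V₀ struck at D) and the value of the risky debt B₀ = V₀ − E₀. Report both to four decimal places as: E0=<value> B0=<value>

d₁ = [ln(V₀/D) + (r + σ²/2)T] / (σ√T)
   = [ln(342.4810/204.1732) + (0.0789 + 0.5·0.1706²)·3.2444] / (0.1706·√3.2444)
   = [0.517248 + 0.303196] / 0.307288 = 2.669947
d₂ = d₁ − σ√T = 2.669947 − 0.307288 = 2.362658
N(d₁) = 0.996207,  N(d₂) = 0.990928,  e^(−rT) = 0.774155
E₀ = V₀·N(d₁) − D·e^(−rT)·N(d₂)
   = 342.4810·0.996207 − 204.1732·0.774155·0.990928 = 184.554175
B₀ = V₀ − E₀ = 342.4810 − 184.554175 = 157.926825

E0=184.5542 B0=157.9268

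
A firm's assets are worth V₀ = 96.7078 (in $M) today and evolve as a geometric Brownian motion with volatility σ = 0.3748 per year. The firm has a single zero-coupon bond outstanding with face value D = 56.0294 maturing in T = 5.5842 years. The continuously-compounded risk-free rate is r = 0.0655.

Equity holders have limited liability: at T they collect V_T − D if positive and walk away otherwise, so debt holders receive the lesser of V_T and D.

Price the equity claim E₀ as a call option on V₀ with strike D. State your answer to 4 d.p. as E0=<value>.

E0=61.8602

d₁ = [ln(V₀/D) + (r + σ²/2)T] / (σ√T)
   = [ln(96.7078/56.0294) + (0.0655 + 0.5·0.3748²)·5.5842] / (0.3748·√5.5842)
   = [0.545818 + 0.757985] / 0.885687 = 1.472082
d₂ = d₁ − σ√T = 1.472082 − 0.885687 = 0.586395
N(d₁) = 0.929501,  N(d₂) = 0.721195,  e^(−rT) = 0.693666
E₀ = V₀·N(d₁) − D·e^(−rT)·N(d₂)
   = 96.7078·0.929501 − 56.0294·0.693666·0.721195 = 61.860228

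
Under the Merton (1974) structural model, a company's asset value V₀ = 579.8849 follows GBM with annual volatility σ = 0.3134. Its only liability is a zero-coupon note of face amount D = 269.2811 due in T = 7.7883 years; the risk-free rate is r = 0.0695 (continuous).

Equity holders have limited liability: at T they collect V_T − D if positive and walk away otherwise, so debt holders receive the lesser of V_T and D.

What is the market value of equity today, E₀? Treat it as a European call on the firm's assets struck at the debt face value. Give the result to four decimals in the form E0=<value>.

d₁ = [ln(V₀/D) + (r + σ²/2)T] / (σ√T)
   = [ln(579.8849/269.2811) + (0.0695 + 0.5·0.3134²)·7.7883] / (0.3134·√7.7883)
   = [0.767074 + 0.923769] / 0.874622 = 1.933227
d₂ = d₁ − σ√T = 1.933227 − 0.874622 = 1.058605
N(d₁) = 0.973396,  N(d₂) = 0.855110,  e^(−rT) = 0.581999
E₀ = V₀·N(d₁) − D·e^(−rT)·N(d₂)
   = 579.8849·0.973396 − 269.2811·0.581999·0.855110 = 430.443608

E0=430.4436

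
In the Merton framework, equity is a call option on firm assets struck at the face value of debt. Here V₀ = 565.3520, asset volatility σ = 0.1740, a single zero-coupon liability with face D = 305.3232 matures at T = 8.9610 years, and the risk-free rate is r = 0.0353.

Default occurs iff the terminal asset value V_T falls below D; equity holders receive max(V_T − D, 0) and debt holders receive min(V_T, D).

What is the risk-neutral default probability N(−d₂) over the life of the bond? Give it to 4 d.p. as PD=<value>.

PD=0.0631

d₁ = [ln(V₀/D) + (r + σ²/2)T] / (σ√T)
   = [ln(565.3520/305.3232) + (0.0353 + 0.5·0.1740²)·8.9610] / (0.1740·√8.9610)
   = [0.616078 + 0.451975] / 0.520868 = 2.050525
d₂ = d₁ − σ√T = 2.050525 − 0.520868 = 1.529658
risk-neutral PD = N(−d₂) = N(-1.529658) = 0.063051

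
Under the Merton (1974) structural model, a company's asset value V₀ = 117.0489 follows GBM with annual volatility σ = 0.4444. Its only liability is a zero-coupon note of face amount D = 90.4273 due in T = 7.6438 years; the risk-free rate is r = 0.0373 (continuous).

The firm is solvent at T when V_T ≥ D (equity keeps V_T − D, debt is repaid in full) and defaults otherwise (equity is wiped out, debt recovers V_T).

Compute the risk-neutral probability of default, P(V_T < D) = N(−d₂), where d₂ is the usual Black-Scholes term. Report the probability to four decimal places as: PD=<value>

d₁ = [ln(V₀/D) + (r + σ²/2)T] / (σ√T)
   = [ln(117.0489/90.4273) + (0.0373 + 0.5·0.4444²)·7.6438] / (0.4444·√7.6438)
   = [0.258046 + 1.039906] / 1.228651 = 1.056403
d₂ = d₁ − σ√T = 1.056403 − 1.228651 = -0.172248
risk-neutral PD = N(−d₂) = N(0.172248) = 0.568379

PD=0.5684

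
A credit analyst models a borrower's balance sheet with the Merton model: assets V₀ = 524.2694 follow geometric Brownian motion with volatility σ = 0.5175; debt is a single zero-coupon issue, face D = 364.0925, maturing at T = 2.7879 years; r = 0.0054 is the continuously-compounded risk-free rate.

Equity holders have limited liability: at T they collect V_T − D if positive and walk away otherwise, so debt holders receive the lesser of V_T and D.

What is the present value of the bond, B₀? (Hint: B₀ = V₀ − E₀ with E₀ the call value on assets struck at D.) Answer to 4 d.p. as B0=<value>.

B0=280.9129

d₁ = [ln(V₀/D) + (r + σ²/2)T] / (σ√T)
   = [ln(524.2694/364.0925) + (0.0054 + 0.5·0.5175²)·2.7879] / (0.5175·√2.7879)
   = [0.364598 + 0.388363] / 0.864070 = 0.871412
d₂ = d₁ − σ√T = 0.871412 − 0.864070 = 0.007342
N(d₁) = 0.808235,  N(d₂) = 0.502929,  e^(−rT) = 0.985058
E₀ = V₀·N(d₁) − D·e^(−rT)·N(d₂)
   = 524.2694·0.808235 − 364.0925·0.985058·0.502929 = 243.356458
B₀ = V₀ − E₀ = 524.2694 − 243.356458 = 280.912942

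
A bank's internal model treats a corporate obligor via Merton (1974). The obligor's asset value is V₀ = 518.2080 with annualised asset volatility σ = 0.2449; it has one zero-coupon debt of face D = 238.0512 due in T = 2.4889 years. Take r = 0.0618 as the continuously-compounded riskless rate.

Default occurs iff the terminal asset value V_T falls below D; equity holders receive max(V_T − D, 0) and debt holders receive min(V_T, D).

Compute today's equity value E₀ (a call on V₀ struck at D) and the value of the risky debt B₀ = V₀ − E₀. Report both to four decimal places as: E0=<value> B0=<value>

d₁ = [ln(V₀/D) + (r + σ²/2)T] / (σ√T)
   = [ln(518.2080/238.0512) + (0.0618 + 0.5·0.2449²)·2.4889] / (0.2449·√2.4889)
   = [0.777891 + 0.228451] / 0.386360 = 2.604673
d₂ = d₁ − σ√T = 2.604673 − 0.386360 = 2.218312
N(d₁) = 0.995402,  N(d₂) = 0.986733,  e^(−rT) = 0.857431
E₀ = V₀·N(d₁) − D·e^(−rT)·N(d₂)
   = 518.2080·0.995402 − 238.0512·0.857431·0.986733 = 314.420550
B₀ = V₀ − E₀ = 518.2080 − 314.420550 = 203.787450

E0=314.4206 B0=203.7874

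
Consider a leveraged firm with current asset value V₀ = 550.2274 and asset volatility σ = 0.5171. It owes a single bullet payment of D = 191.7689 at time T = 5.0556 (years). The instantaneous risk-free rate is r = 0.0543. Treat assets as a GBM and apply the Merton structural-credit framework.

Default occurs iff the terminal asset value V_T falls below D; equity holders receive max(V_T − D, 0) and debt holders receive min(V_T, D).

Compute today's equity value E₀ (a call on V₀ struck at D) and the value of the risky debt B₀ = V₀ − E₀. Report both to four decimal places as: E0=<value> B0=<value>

d₁ = [ln(V₀/D) + (r + σ²/2)T] / (σ√T)
   = [ln(550.2274/191.7689) + (0.0543 + 0.5·0.5171²)·5.0556] / (0.5171·√5.0556)
   = [1.054041 + 0.950434] / 1.162682 = 1.724009
d₂ = d₁ − σ√T = 1.724009 − 1.162682 = 0.561327
N(d₁) = 0.957647,  N(d₂) = 0.712713,  e^(−rT) = 0.759938
E₀ = V₀·N(d₁) − D·e^(−rT)·N(d₂)
   = 550.2274·0.957647 − 191.7689·0.759938·0.712713 = 423.058236
B₀ = V₀ − E₀ = 550.2274 − 423.058236 = 127.169164

E0=423.0582 B0=127.1692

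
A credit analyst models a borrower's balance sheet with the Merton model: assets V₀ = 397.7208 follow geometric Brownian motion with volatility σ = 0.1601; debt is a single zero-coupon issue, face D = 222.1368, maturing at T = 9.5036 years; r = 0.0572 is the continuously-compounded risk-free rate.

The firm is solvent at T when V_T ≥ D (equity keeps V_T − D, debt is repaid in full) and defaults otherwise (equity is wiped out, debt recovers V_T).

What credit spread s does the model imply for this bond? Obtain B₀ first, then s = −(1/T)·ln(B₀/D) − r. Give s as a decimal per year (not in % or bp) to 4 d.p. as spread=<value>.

spread=0.0003

d₁ = [ln(V₀/D) + (r + σ²/2)T] / (σ√T)
   = [ln(397.7208/222.1368) + (0.0572 + 0.5·0.1601²)·9.5036] / (0.1601·√9.5036)
   = [0.582457 + 0.665404] / 0.493555 = 2.528313
d₂ = d₁ − σ√T = 2.528313 − 0.493555 = 2.034758
N(d₁) = 0.994269,  N(d₂) = 0.979062,  e^(−rT) = 0.580651
E₀ = V₀·N(d₁) − D·e^(−rT)·N(d₂)
   = 397.7208·0.994269 − 222.1368·0.580651·0.979062 = 269.158346
B₀ = V₀ − E₀ = 397.7208 − 269.158346 = 128.562454
spread = −(1/T)·ln(B₀/D) − r = −(1/9.5036)·ln(128.562454/222.1368) − 0.0572 = 0.00034436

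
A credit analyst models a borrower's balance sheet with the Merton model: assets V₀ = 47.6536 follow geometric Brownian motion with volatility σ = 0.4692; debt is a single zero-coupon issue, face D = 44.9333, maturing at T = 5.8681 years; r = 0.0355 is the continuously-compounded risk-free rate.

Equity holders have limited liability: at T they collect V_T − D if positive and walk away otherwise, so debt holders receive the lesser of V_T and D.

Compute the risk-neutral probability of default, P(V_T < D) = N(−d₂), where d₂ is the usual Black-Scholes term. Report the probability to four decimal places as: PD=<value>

d₁ = [ln(V₀/D) + (r + σ²/2)T] / (σ√T)
   = [ln(47.6536/44.9333) + (0.0355 + 0.5·0.4692²)·5.8681] / (0.4692·√5.8681)
   = [0.058779 + 0.854245] / 1.136598 = 0.803295
d₂ = d₁ − σ√T = 0.803295 − 1.136598 = -0.333302
risk-neutral PD = N(−d₂) = N(0.333302) = 0.630547

PD=0.6305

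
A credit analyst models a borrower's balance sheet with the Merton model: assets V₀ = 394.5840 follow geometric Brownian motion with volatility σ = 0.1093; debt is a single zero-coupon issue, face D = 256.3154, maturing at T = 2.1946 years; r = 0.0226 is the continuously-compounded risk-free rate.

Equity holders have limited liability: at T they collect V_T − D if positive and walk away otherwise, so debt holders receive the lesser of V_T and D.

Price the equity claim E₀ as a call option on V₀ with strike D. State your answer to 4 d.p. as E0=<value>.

E0=150.6924

d₁ = [ln(V₀/D) + (r + σ²/2)T] / (σ√T)
   = [ln(394.5840/256.3154) + (0.0226 + 0.5·0.1093²)·2.1946] / (0.1093·√2.1946)
   = [0.431423 + 0.062707] / 0.161919 = 3.051712
d₂ = d₁ − σ√T = 3.051712 − 0.161919 = 2.889793
N(d₁) = 0.998862,  N(d₂) = 0.998073,  e^(−rT) = 0.951612
E₀ = V₀·N(d₁) − D·e^(−rT)·N(d₂)
   = 394.5840·0.998862 − 256.3154·0.951612·0.998073 = 150.692424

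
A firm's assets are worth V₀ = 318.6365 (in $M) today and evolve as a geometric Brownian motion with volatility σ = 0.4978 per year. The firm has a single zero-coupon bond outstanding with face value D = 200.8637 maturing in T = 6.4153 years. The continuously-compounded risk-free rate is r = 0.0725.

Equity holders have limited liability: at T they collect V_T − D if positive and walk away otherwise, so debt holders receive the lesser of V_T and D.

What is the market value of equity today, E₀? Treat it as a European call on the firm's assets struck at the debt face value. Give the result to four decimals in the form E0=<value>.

d₁ = [ln(V₀/D) + (r + σ²/2)T] / (σ√T)
   = [ln(318.6365/200.8637) + (0.0725 + 0.5·0.4978²)·6.4153] / (0.4978·√6.4153)
   = [0.461424 + 1.259980] / 1.260850 = 1.365273
d₂ = d₁ − σ√T = 1.365273 − 1.260850 = 0.104424
N(d₁) = 0.913916,  N(d₂) = 0.541583,  e^(−rT) = 0.628066
E₀ = V₀·N(d₁) − D·e^(−rT)·N(d₂)
   = 318.6365·0.913916 − 200.8637·0.628066·0.541583 = 222.883272

E0=222.8833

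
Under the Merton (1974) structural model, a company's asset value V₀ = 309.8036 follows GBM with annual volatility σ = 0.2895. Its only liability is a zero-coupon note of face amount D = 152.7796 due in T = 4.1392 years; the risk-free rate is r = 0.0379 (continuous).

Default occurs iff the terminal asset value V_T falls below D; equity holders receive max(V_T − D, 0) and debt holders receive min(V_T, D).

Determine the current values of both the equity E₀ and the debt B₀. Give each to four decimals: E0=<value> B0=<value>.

d₁ = [ln(V₀/D) + (r + σ²/2)T] / (σ√T)
   = [ln(309.8036/152.7796) + (0.0379 + 0.5·0.2895²)·4.1392] / (0.2895·√4.1392)
   = [0.706942 + 0.330329] / 0.588988 = 1.761107
d₂ = d₁ − σ√T = 1.761107 − 0.588988 = 1.172118
N(d₁) = 0.960890,  N(d₂) = 0.879425,  e^(−rT) = 0.854810
E₀ = V₀·N(d₁) − D·e^(−rT)·N(d₂)
   = 309.8036·0.960890 − 152.7796·0.854810·0.879425 = 182.836324
B₀ = V₀ − E₀ = 309.8036 − 182.836324 = 126.967276

E0=182.8363 B0=126.9673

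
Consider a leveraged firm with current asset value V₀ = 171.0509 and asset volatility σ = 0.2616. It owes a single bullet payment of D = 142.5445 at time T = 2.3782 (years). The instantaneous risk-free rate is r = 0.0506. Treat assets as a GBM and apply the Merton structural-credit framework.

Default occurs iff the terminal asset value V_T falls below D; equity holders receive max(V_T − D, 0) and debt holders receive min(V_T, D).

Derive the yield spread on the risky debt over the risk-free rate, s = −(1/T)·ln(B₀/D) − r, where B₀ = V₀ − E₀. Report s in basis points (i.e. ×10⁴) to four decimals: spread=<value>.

spread=263.8581

d₁ = [ln(V₀/D) + (r + σ²/2)T] / (σ√T)
   = [ln(171.0509/142.5445) + (0.0506 + 0.5·0.2616²)·2.3782] / (0.2616·√2.3782)
   = [0.182307 + 0.201712] / 0.403424 = 0.951900
d₂ = d₁ − σ√T = 0.951900 − 0.403424 = 0.548476
N(d₁) = 0.829426,  N(d₂) = 0.708317,  e^(−rT) = 0.886622
E₀ = V₀·N(d₁) − D·e^(−rT)·N(d₂)
   = 171.0509·0.829426 − 142.5445·0.886622·0.708317 = 52.354784
B₀ = V₀ − E₀ = 171.0509 − 52.354784 = 118.696116
spread = −(1/T)·ln(B₀/D) − r = −(1/2.3782)·ln(118.696116/142.5445) − 0.0506 = 0.02638581
in basis points: 0.02638581 × 10⁴ = 263.8581 bp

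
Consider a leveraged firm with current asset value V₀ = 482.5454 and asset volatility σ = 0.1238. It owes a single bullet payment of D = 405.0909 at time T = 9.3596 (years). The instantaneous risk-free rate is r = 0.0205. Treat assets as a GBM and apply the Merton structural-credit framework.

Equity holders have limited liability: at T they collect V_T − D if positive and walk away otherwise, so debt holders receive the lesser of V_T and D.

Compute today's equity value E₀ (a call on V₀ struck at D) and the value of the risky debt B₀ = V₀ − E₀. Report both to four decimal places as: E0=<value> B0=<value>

E0=161.4804 B0=321.0650

d₁ = [ln(V₀/D) + (r + σ²/2)T] / (σ√T)
   = [ln(482.5454/405.0909) + (0.0205 + 0.5·0.1238²)·9.3596] / (0.1238·√9.3596)
   = [0.174964 + 0.263596] / 0.378747 = 1.157923
d₂ = d₁ − σ√T = 1.157923 − 0.378747 = 0.779176
N(d₁) = 0.876552,  N(d₂) = 0.782062,  e^(−rT) = 0.825413
E₀ = V₀·N(d₁) − D·e^(−rT)·N(d₂)
   = 482.5454·0.876552 − 405.0909·0.825413·0.782062 = 161.480427
B₀ = V₀ − E₀ = 482.5454 − 161.480427 = 321.064973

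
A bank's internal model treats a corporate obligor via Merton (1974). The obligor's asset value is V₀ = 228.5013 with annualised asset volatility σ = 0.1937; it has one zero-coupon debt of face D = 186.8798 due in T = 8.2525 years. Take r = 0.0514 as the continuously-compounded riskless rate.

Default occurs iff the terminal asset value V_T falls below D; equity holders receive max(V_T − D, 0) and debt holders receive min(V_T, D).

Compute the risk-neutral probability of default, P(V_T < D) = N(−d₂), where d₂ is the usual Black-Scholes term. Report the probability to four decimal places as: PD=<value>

d₁ = [ln(V₀/D) + (r + σ²/2)T] / (σ√T)
   = [ln(228.5013/186.8798) + (0.0514 + 0.5·0.1937²)·8.2525] / (0.1937·√8.2525)
   = [0.201076 + 0.578994] / 0.556445 = 1.401882
d₂ = d₁ − σ√T = 1.401882 − 0.556445 = 0.845437
risk-neutral PD = N(−d₂) = N(-0.845437) = 0.198934

PD=0.1989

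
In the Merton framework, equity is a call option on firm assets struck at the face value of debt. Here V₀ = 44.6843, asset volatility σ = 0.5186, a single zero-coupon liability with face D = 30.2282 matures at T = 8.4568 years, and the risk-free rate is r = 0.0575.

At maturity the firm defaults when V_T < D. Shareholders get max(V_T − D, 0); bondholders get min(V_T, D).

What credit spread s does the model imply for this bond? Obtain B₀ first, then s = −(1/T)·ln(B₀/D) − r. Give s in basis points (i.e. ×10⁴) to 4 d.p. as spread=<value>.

spread=509.5931

d₁ = [ln(V₀/D) + (r + σ²/2)T] / (σ√T)
   = [ln(44.6843/30.2282) + (0.0575 + 0.5·0.5186²)·8.4568] / (0.5186·√8.4568)
   = [0.390847 + 1.623477] / 1.508119 = 1.335653
d₂ = d₁ − σ√T = 1.335653 − 1.508119 = -0.172465
N(d₁) = 0.909169,  N(d₂) = 0.431536,  e^(−rT) = 0.614918
E₀ = V₀·N(d₁) − D·e^(−rT)·N(d₂)
   = 44.6843·0.909169 − 30.2282·0.614918·0.431536 = 32.604235
B₀ = V₀ − E₀ = 44.6843 − 32.604235 = 12.080065
spread = −(1/T)·ln(B₀/D) − r = −(1/8.4568)·ln(12.080065/30.2282) − 0.0575 = 0.05095931
in basis points: 0.05095931 × 10⁴ = 509.5931 bp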